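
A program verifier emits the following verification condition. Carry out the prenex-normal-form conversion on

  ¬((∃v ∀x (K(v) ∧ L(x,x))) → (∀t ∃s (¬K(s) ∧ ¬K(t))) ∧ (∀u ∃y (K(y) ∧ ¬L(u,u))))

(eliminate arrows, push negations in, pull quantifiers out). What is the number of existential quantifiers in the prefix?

3

Rewrite implications/biconditionals: A → B as ¬A ∨ B.
  ¬(¬(∃v ∀x (K(v) ∧ L(x,x))) ∨ (∀t ∃s (¬K(s) ∧ ¬K(t))) ∧ (∀u ∃y (K(y) ∧ ¬L(u,u))))
Move each ¬ inward, flipping quantifiers it crosses:
  (∃v ∀x (K(v) ∧ L(x,x))) ∧ ((∃t ∀s (K(s) ∨ K(t))) ∨ (∃u ∀y (¬K(y) ∨ L(u,u))))
All bound variables are already distinct, so no renaming is needed.
Extract every quantifier outward, since the variables are now distinct and don't occur free across branches:
  ∃v ∀x ∃t ∀s ∃u ∀y (K(v) ∧ L(x,x) ∧ (K(s) ∨ K(t) ∨ ¬K(y) ∨ L(u,u)))
The prefix is ∃v ∀x ∃t ∀s ∃u ∀y: 3 universal, 3 existential.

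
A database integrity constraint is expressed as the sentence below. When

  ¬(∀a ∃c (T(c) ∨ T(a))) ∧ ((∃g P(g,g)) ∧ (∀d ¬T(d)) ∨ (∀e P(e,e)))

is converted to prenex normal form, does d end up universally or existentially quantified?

universal

Drive negations inward (¬∀x A ≡ ∃x ¬A, ¬∃x A ≡ ∀x ¬A, De Morgan for ∧/∨):
  (∃a ∀c (¬T(c) ∧ ¬T(a))) ∧ ((∃g P(g,g)) ∧ (∀d ¬T(d)) ∨ (∀e P(e,e)))
Extract every quantifier outward, since the variables are now distinct and don't occur free across branches:
  ∃a ∀c ∃g ∀d ∀e (¬T(c) ∧ ¬T(a) ∧ (P(g,g) ∧ ¬T(d) ∨ P(e,e)))
The quantifier ∀d sits under an even number of negations, so it remains universal.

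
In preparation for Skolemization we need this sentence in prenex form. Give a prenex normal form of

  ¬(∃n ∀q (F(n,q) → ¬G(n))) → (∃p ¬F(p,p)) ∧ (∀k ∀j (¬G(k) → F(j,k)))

First replace A → B with ¬A ∨ B.
  ¬¬(∃n ∀q (¬F(n,q) ∨ ¬G(n))) ∨ (∃p ¬F(p,p)) ∧ (∀k ∀j (¬¬G(k) ∨ F(j,k)))
Drive negations inward (¬∀x A ≡ ∃x ¬A, ¬∃x A ≡ ∀x ¬A, De Morgan for ∧/∨):
  (∃n ∀q (¬F(n,q) ∨ ¬G(n))) ∨ (∃p ¬F(p,p)) ∧ (∀k ∀j (G(k) ∨ F(j,k)))
All bound variables are already distinct, so no renaming is needed.
Extract every quantifier outward, since the variables are now distinct and don't occur free across branches:
  ∃n ∀q ∃p ∀k ∀j (¬F(n,q) ∨ ¬G(n) ∨ ¬F(p,p) ∧ (G(k) ∨ F(j,k)))

∃n ∀q ∃p ∀k ∀j (¬F(n,q) ∨ ¬G(n) ∨ ¬F(p,p) ∧ (G(k) ∨ F(j,k)))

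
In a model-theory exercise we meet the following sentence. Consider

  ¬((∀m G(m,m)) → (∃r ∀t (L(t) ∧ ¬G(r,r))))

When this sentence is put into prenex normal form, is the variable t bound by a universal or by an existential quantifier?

Rewrite implications/biconditionals: A → B as ¬A ∨ B.
  ¬(¬(∀m G(m,m)) ∨ (∃r ∀t (L(t) ∧ ¬G(r,r))))
Move each ¬ inward, flipping quantifiers it crosses:
  (∀m G(m,m)) ∧ (∀r ∃t (¬L(t) ∨ G(r,r)))
All bound variables are already distinct, so no renaming is needed.
Finally move all quantifiers to the prefix:
  ∀m ∀r ∃t (G(m,m) ∧ (¬L(t) ∨ G(r,r)))
The quantifier ∀t sits under an odd number of negations (counting the antecedent side of each →), so it flips to ∃t.

existential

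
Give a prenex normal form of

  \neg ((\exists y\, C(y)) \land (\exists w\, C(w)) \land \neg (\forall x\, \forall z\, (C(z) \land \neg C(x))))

\forall y\, \forall w\, \forall x\, \forall z\, (\neg C(y) \lor \neg C(w) \lor C(z) \land \neg C(x))

Move each ¬ inward, flipping quantifiers it crosses:
  (\forall y\, \neg C(y)) \lor (\forall w\, \neg C(w)) \lor (\forall x\, \forall z\, (C(z) \land \neg C(x)))
All bound variables are already distinct, so no renaming is needed.
Extract every quantifier outward, since the variables are now distinct and don't occur free across branches:
  \forall y\, \forall w\, \forall x\, \forall z\, (\neg C(y) \lor \neg C(w) \lor C(z) \land \neg C(x))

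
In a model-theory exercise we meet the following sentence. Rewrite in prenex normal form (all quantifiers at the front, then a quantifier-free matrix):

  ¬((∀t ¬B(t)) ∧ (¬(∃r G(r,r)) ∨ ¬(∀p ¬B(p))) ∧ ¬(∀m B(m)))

∃t ∃r ∀p ∀m (B(t) ∨ G(r,r) ∧ ¬B(p) ∨ B(m))

Push ¬ through the quantifiers and connectives to reach negation normal form:
  (∃t B(t)) ∨ (∃r G(r,r)) ∧ (∀p ¬B(p)) ∨ (∀m B(m))
All bound variables are already distinct, so no renaming is needed.
Finally move all quantifiers to the prefix:
  ∃t ∃r ∀p ∀m (B(t) ∨ G(r,r) ∧ ¬B(p) ∨ B(m))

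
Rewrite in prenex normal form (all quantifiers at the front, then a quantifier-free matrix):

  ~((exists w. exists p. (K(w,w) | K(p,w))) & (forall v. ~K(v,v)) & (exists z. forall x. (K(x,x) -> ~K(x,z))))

forall w. forall p. exists v. forall z. exists x. (~K(w,w) & ~K(p,w) | K(v,v) | K(x,x) & K(x,z))

Rewrite implications/biconditionals: A → B as ¬A ∨ B.
  ~((exists w. exists p. (K(w,w) | K(p,w))) & (forall v. ~K(v,v)) & (exists z. forall x. (~K(x,x) | ~K(x,z))))
Push ¬ through the quantifiers and connectives to reach negation normal form:
  (forall w. forall p. (~K(w,w) & ~K(p,w))) | (exists v. K(v,v)) | (forall z. exists x. (K(x,x) & K(x,z)))
Pull the quantifiers to the front (each side's bound variable is not free in the other side):
  forall w. forall p. exists v. forall z. exists x. (~K(w,w) & ~K(p,w) | K(v,v) | K(x,x) & K(x,z))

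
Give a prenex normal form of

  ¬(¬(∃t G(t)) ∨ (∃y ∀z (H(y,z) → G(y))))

∃t ∀y ∃z (G(t) ∧ H(y,z) ∧ ¬G(y))

Rewrite implications/biconditionals: A → B as ¬A ∨ B.
  ¬(¬(∃t G(t)) ∨ (∃y ∀z (¬H(y,z) ∨ G(y))))
Push ¬ through the quantifiers and connectives to reach negation normal form:
  (∃t G(t)) ∧ (∀y ∃z (H(y,z) ∧ ¬G(y)))
Finally move all quantifiers to the prefix:
  ∃t ∀y ∃z (G(t) ∧ H(y,z) ∧ ¬G(y))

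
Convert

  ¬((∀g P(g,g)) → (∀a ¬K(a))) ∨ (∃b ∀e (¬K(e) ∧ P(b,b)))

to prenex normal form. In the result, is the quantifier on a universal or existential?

existential

Rewrite implications/biconditionals: A → B as ¬A ∨ B.
  ¬(¬(∀g P(g,g)) ∨ (∀a ¬K(a))) ∨ (∃b ∀e (¬K(e) ∧ P(b,b)))
Move each ¬ inward, flipping quantifiers it crosses:
  (∀g P(g,g)) ∧ (∃a K(a)) ∨ (∃b ∀e (¬K(e) ∧ P(b,b)))
All bound variables are already distinct, so no renaming is needed.
Finally move all quantifiers to the prefix:
  ∀g ∃a ∃b ∀e (P(g,g) ∧ K(a) ∨ ¬K(e) ∧ P(b,b))
The quantifier ∀a sits under an odd number of negations (counting the antecedent side of each →), so it flips to ∃a.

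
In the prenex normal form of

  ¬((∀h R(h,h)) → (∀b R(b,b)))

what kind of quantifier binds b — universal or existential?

existential

Eliminate → and ↔ using ¬ and ∨.
  ¬(¬(∀h R(h,h)) ∨ (∀b R(b,b)))
Drive negations inward (¬∀x A ≡ ∃x ¬A, ¬∃x A ≡ ∀x ¬A, De Morgan for ∧/∨):
  (∀h R(h,h)) ∧ (∃b ¬R(b,b))
Finally move all quantifiers to the prefix:
  ∀h ∃b (R(h,h) ∧ ¬R(b,b))
The quantifier ∀b sits under an odd number of negations (counting the antecedent side of each →), so it flips to ∃b.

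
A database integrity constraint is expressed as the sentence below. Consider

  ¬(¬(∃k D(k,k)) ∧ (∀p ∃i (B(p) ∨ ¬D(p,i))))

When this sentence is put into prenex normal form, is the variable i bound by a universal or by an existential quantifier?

universal

Move each ¬ inward, flipping quantifiers it crosses:
  (∃k D(k,k)) ∨ (∃p ∀i (¬B(p) ∧ D(p,i)))
Finally move all quantifiers to the prefix:
  ∃k ∃p ∀i (D(k,k) ∨ ¬B(p) ∧ D(p,i))
The quantifier ∃i sits under an odd number of negations, so it flips to ∀i.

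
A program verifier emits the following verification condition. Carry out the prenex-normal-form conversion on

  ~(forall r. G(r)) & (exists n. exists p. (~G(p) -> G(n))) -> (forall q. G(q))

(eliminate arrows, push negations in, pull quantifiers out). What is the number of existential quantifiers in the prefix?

0

First replace A → B with ¬A ∨ B.
  ~(~(forall r. G(r)) & (exists n. exists p. (~~G(p) | G(n)))) | (forall q. G(q))
Push ¬ through the quantifiers and connectives to reach negation normal form:
  (forall r. G(r)) | (forall n. forall p. (~G(p) & ~G(n))) | (forall q. G(q))
Extract every quantifier outward, since the variables are now distinct and don't occur free across branches:
  forall r. forall n. forall p. forall q. (G(r) | ~G(p) & ~G(n) | G(q))
The prefix is forall r forall n forall p forall q: 4 universal, 0 existential.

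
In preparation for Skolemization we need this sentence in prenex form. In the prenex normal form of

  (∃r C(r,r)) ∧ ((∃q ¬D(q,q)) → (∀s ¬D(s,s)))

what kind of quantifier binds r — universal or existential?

First replace A → B with ¬A ∨ B.
  (∃r C(r,r)) ∧ (¬(∃q ¬D(q,q)) ∨ (∀s ¬D(s,s)))
Push ¬ through the quantifiers and connectives to reach negation normal form:
  (∃r C(r,r)) ∧ ((∀q D(q,q)) ∨ (∀s ¬D(s,s)))
All bound variables are already distinct, so no renaming is needed.
Extract every quantifier outward, since the variables are now distinct and don't occur free across branches:
  ∃r ∀q ∀s (C(r,r) ∧ (D(q,q) ∨ ¬D(s,s)))
The quantifier ∃r sits under an even number of negations (counting the antecedent side of each →), so it remains existential.

existential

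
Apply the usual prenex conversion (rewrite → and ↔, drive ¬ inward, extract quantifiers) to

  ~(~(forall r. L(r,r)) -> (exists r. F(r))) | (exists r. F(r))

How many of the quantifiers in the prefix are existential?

2

Eliminate → and ↔ using ¬ and ∨.
  ~(~~(forall r. L(r,r)) | (exists r. F(r))) | (exists r. F(r))
Drive negations inward (¬∀x A ≡ ∃x ¬A, ¬∃x A ≡ ∀x ¬A, De Morgan for ∧/∨):
  (exists r. ~L(r,r)) & (forall r. ~F(r)) | (exists r. F(r))
Rename bound variables to avoid capture: r↦z, r↦p.
  (exists r. ~L(r,r)) & (forall z. ~F(z)) | (exists p. F(p))
Pull the quantifiers to the front (each side's bound variable is not free in the other side):
  exists r. forall z. exists p. (~L(r,r) & ~F(z) | F(p))
The prefix is exists r forall z exists p: 1 universal, 2 existential.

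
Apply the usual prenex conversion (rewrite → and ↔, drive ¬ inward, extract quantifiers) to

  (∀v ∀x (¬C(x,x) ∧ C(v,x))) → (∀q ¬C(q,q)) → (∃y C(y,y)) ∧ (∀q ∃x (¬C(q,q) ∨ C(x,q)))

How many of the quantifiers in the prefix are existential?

5

Rewrite implications/biconditionals: A → B as ¬A ∨ B.
  ¬(∀v ∀x (¬C(x,x) ∧ C(v,x))) ∨ ¬(∀q ¬C(q,q)) ∨ (∃y C(y,y)) ∧ (∀q ∃x (¬C(q,q) ∨ C(x,q)))
Push ¬ through the quantifiers and connectives to reach negation normal form:
  (∃v ∃x (C(x,x) ∨ ¬C(v,x))) ∨ (∃q C(q,q)) ∨ (∃y C(y,y)) ∧ (∀q ∃x (¬C(q,q) ∨ C(x,q)))
Standardize variables apart so no two quantifiers bind the same name: q↦t, x↦y1.
  (∃v ∃x (C(x,x) ∨ ¬C(v,x))) ∨ (∃q C(q,q)) ∨ (∃y C(y,y)) ∧ (∀t ∃y1 (¬C(t,t) ∨ C(y1,t)))
Extract every quantifier outward, since the variables are now distinct and don't occur free across branches:
  ∃v ∃x ∃q ∃y ∀t ∃y1 (C(x,x) ∨ ¬C(v,x) ∨ C(q,q) ∨ C(y,y) ∧ (¬C(t,t) ∨ C(y1,t)))
The prefix is ∃v ∃x ∃q ∃y ∀t ∃y1: 1 universal, 5 existential.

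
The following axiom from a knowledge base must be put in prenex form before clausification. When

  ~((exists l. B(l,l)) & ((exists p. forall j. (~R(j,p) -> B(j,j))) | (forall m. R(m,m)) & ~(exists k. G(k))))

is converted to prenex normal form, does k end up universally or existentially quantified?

First replace A → B with ¬A ∨ B.
  ~((exists l. B(l,l)) & ((exists p. forall j. (~~R(j,p) | B(j,j))) | (forall m. R(m,m)) & ~(exists k. G(k))))
Push ¬ through the quantifiers and connectives to reach negation normal form:
  (forall l. ~B(l,l)) | (forall p. exists j. (~R(j,p) & ~B(j,j))) & ((exists m. ~R(m,m)) | (exists k. G(k)))
All bound variables are already distinct, so no renaming is needed.
Pull the quantifiers to the front (each side's bound variable is not free in the other side):
  forall l. forall p. exists j. exists m. exists k. (~B(l,l) | ~R(j,p) & ~B(j,j) & (~R(m,m) | G(k)))
The quantifier exists k sits under an even number of negations (counting the antecedent side of each →), so it remains existential.

existential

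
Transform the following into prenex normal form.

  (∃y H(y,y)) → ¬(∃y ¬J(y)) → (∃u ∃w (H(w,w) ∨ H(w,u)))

Eliminate → and ↔ using ¬ and ∨.
  ¬(∃y H(y,y)) ∨ ¬¬(∃y ¬J(y)) ∨ (∃u ∃w (H(w,w) ∨ H(w,u)))
Push ¬ through the quantifiers and connectives to reach negation normal form:
  (∀y ¬H(y,y)) ∨ (∃y ¬J(y)) ∨ (∃u ∃w (H(w,w) ∨ H(w,u)))
Standardize variables apart so no two quantifiers bind the same name: y↦v1.
  (∀y ¬H(y,y)) ∨ (∃v1 ¬J(v1)) ∨ (∃u ∃w (H(w,w) ∨ H(w,u)))
Extract every quantifier outward, since the variables are now distinct and don't occur free across branches:
  ∀y ∃v1 ∃u ∃w (¬H(y,y) ∨ ¬J(v1) ∨ H(w,w) ∨ H(w,u))

∀y ∃v1 ∃u ∃w (¬H(y,y) ∨ ¬J(v1) ∨ H(w,w) ∨ H(w,u))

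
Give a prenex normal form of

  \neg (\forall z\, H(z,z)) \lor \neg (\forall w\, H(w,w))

\exists z\, \exists w\, (\neg H(z,z) \lor \neg H(w,w))

Move each ¬ inward, flipping quantifiers it crosses:
  (\exists z\, \neg H(z,z)) \lor (\exists w\, \neg H(w,w))
All bound variables are already distinct, so no renaming is needed.
Finally move all quantifiers to the prefix:
  \exists z\, \exists w\, (\neg H(z,z) \lor \neg H(w,w))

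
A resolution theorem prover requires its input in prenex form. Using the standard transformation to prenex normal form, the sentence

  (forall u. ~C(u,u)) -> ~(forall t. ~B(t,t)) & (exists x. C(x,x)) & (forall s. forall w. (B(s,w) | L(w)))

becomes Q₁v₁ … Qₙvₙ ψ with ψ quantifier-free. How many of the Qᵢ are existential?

Eliminate → and ↔ using ¬ and ∨.
  ~(forall u. ~C(u,u)) | ~(forall t. ~B(t,t)) & (exists x. C(x,x)) & (forall s. forall w. (B(s,w) | L(w)))
Push ¬ through the quantifiers and connectives to reach negation normal form:
  (exists u. C(u,u)) | (exists t. B(t,t)) & (exists x. C(x,x)) & (forall s. forall w. (B(s,w) | L(w)))
Pull the quantifiers to the front (each side's bound variable is not free in the other side):
  exists u. exists t. exists x. forall s. forall w. (C(u,u) | B(t,t) & C(x,x) & (B(s,w) | L(w)))
The prefix is exists u exists t exists x forall s forall w: 2 universal, 3 existential.

3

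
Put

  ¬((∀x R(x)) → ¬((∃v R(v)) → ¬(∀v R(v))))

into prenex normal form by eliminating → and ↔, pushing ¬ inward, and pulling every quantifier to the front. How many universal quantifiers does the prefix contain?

Rewrite implications/biconditionals: A → B as ¬A ∨ B.
  ¬(¬(∀x R(x)) ∨ ¬(¬(∃v R(v)) ∨ ¬(∀v R(v))))
Drive negations inward (¬∀x A ≡ ∃x ¬A, ¬∃x A ≡ ∀x ¬A, De Morgan for ∧/∨):
  (∀x R(x)) ∧ ((∀v ¬R(v)) ∨ (∃v ¬R(v)))
Rename bound variables to avoid capture: v↦q.
  (∀x R(x)) ∧ ((∀v ¬R(v)) ∨ (∃q ¬R(q)))
Extract every quantifier outward, since the variables are now distinct and don't occur free across branches:
  ∀x ∀v ∃q (R(x) ∧ (¬R(v) ∨ ¬R(q)))
The prefix is ∀x ∀v ∃q: 2 universal, 1 existential.

2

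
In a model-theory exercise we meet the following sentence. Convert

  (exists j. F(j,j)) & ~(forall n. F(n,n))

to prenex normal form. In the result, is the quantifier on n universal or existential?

Move each ¬ inward, flipping quantifiers it crosses:
  (exists j. F(j,j)) & (exists n. ~F(n,n))
Extract every quantifier outward, since the variables are now distinct and don't occur free across branches:
  exists j. exists n. (F(j,j) & ~F(n,n))
The quantifier forall n sits under an odd number of negations, so it flips to exists n.

existential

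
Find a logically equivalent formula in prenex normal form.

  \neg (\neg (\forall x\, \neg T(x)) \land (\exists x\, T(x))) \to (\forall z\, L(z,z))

\exists x\, \exists t\, \forall z\, (T(x) \land T(t) \lor L(z,z))

Rewrite implications/biconditionals: A → B as ¬A ∨ B.
  \neg \neg (\neg (\forall x\, \neg T(x)) \land (\exists x\, T(x))) \lor (\forall z\, L(z,z))
Move each ¬ inward, flipping quantifiers it crosses:
  (\exists x\, T(x)) \land (\exists x\, T(x)) \lor (\forall z\, L(z,z))
Give each quantifier a distinct variable: x↦t.
  (\exists x\, T(x)) \land (\exists t\, T(t)) \lor (\forall z\, L(z,z))
Pull the quantifiers to the front (each side's bound variable is not free in the other side):
  \exists x\, \exists t\, \forall z\, (T(x) \land T(t) \lor L(z,z))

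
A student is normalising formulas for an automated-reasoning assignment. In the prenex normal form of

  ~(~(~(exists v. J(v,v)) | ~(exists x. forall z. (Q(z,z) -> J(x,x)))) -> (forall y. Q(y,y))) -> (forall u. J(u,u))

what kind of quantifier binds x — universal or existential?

Rewrite implications/biconditionals: A → B as ¬A ∨ B.
  ~~(~~(~(exists v. J(v,v)) | ~(exists x. forall z. (~Q(z,z) | J(x,x)))) | (forall y. Q(y,y))) | (forall u. J(u,u))
Move each ¬ inward, flipping quantifiers it crosses:
  (forall v. ~J(v,v)) | (forall x. exists z. (Q(z,z) & ~J(x,x))) | (forall y. Q(y,y)) | (forall u. J(u,u))
All bound variables are already distinct, so no renaming is needed.
Pull the quantifiers to the front (each side's bound variable is not free in the other side):
  forall v. forall x. exists z. forall y. forall u. (~J(v,v) | Q(z,z) & ~J(x,x) | Q(y,y) | J(u,u))
The quantifier exists x sits under an odd number of negations (counting the antecedent side of each →), so it flips to forall x.

universal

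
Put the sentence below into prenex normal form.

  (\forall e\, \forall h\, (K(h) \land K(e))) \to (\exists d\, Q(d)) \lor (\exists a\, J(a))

\exists e\, \exists h\, \exists d\, \exists a\, (\neg K(h) \lor \neg K(e) \lor Q(d) \lor J(a))

Eliminate → and ↔ using ¬ and ∨.
  \neg (\forall e\, \forall h\, (K(h) \land K(e))) \lor (\exists d\, Q(d)) \lor (\exists a\, J(a))
Move each ¬ inward, flipping quantifiers it crosses:
  (\exists e\, \exists h\, (\neg K(h) \lor \neg K(e))) \lor (\exists d\, Q(d)) \lor (\exists a\, J(a))
All bound variables are already distinct, so no renaming is needed.
Finally move all quantifiers to the prefix:
  \exists e\, \exists h\, \exists d\, \exists a\, (\neg K(h) \lor \neg K(e) \lor Q(d) \lor J(a))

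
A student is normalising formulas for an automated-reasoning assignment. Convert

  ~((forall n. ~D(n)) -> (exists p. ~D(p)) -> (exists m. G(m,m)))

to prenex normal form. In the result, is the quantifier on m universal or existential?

Rewrite implications/biconditionals: A → B as ¬A ∨ B.
  ~(~(forall n. ~D(n)) | ~(exists p. ~D(p)) | (exists m. G(m,m)))
Push ¬ through the quantifiers and connectives to reach negation normal form:
  (forall n. ~D(n)) & (exists p. ~D(p)) & (forall m. ~G(m,m))
All bound variables are already distinct, so no renaming is needed.
Finally move all quantifiers to the prefix:
  forall n. exists p. forall m. (~D(n) & ~D(p) & ~G(m,m))
The quantifier exists m sits under an odd number of negations (counting the antecedent side of each →), so it flips to forall m.

universal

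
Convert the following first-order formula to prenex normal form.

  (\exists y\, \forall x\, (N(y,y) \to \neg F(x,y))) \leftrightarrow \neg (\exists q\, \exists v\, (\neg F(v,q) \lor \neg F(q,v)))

Rewrite implications/biconditionals: A → B as ¬A ∨ B; A ↔ B as (¬A ∨ B) ∧ (¬B ∨ A).
  (\neg (\exists y\, \forall x\, (\neg N(y,y) \lor \neg F(x,y))) \lor \neg (\exists q\, \exists v\, (\neg F(v,q) \lor \neg F(q,v)))) \land (\neg \neg (\exists q\, \exists v\, (\neg F(v,q) \lor \neg F(q,v))) \lor (\exists y\, \forall x\, (\neg N(y,y) \lor \neg F(x,y))))
Drive negations inward (¬∀x A ≡ ∃x ¬A, ¬∃x A ≡ ∀x ¬A, De Morgan for ∧/∨):
  ((\forall y\, \exists x\, (N(y,y) \land F(x,y))) \lor (\forall q\, \forall v\, (F(v,q) \land F(q,v)))) \land ((\exists q\, \exists v\, (\neg F(v,q) \lor \neg F(q,v))) \lor (\exists y\, \forall x\, (\neg N(y,y) \lor \neg F(x,y))))
Give each quantifier a distinct variable: q↦p, v↦u1, y↦s, x↦a.
  ((\forall y\, \exists x\, (N(y,y) \land F(x,y))) \lor (\forall q\, \forall v\, (F(v,q) \land F(q,v)))) \land ((\exists p\, \exists u1\, (\neg F(u1,p) \lor \neg F(p,u1))) \lor (\exists s\, \forall a\, (\neg N(s,s) \lor \neg F(a,s))))
Pull the quantifiers to the front (each side's bound variable is not free in the other side):
  \forall y\, \exists x\, \forall q\, \forall v\, \exists p\, \exists u1\, \exists s\, \forall a\, ((N(y,y) \land F(x,y) \lor F(v,q) \land F(q,v)) \land (\neg F(u1,p) \lor \neg F(p,u1) \lor \neg N(s,s) \lor \neg F(a,s)))

\forall y\, \exists x\, \forall q\, \forall v\, \exists p\, \exists u1\, \exists s\, \forall a\, ((N(y,y) \land F(x,y) \lor F(v,q) \land F(q,v)) \land (\neg F(u1,p) \lor \neg F(p,u1) \lor \neg N(s,s) \lor \neg F(a,s)))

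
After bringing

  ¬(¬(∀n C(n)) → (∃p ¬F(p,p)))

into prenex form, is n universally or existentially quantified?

existential

Rewrite implications/biconditionals: A → B as ¬A ∨ B.
  ¬(¬¬(∀n C(n)) ∨ (∃p ¬F(p,p)))
Drive negations inward (¬∀x A ≡ ∃x ¬A, ¬∃x A ≡ ∀x ¬A, De Morgan for ∧/∨):
  (∃n ¬C(n)) ∧ (∀p F(p,p))
Extract every quantifier outward, since the variables are now distinct and don't occur free across branches:
  ∃n ∀p (¬C(n) ∧ F(p,p))
The quantifier ∀n sits under an odd number of negations (counting the antecedent side of each →), so it flips to ∃n.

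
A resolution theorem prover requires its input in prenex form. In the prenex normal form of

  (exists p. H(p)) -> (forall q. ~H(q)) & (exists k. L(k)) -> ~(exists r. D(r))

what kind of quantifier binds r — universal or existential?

Rewrite implications/biconditionals: A → B as ¬A ∨ B.
  ~(exists p. H(p)) | ~((forall q. ~H(q)) & (exists k. L(k))) | ~(exists r. D(r))
Move each ¬ inward, flipping quantifiers it crosses:
  (forall p. ~H(p)) | (exists q. H(q)) | (forall k. ~L(k)) | (forall r. ~D(r))
All bound variables are already distinct, so no renaming is needed.
Pull the quantifiers to the front (each side's bound variable is not free in the other side):
  forall p. exists q. forall k. forall r. (~H(p) | H(q) | ~L(k) | ~D(r))
The quantifier exists r sits under an odd number of negations (counting the antecedent side of each →), so it flips to forall r.

universal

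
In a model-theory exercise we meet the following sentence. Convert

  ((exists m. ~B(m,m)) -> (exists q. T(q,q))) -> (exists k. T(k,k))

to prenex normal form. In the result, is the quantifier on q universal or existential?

First replace A → B with ¬A ∨ B.
  ~(~(exists m. ~B(m,m)) | (exists q. T(q,q))) | (exists k. T(k,k))
Move each ¬ inward, flipping quantifiers it crosses:
  (exists m. ~B(m,m)) & (forall q. ~T(q,q)) | (exists k. T(k,k))
All bound variables are already distinct, so no renaming is needed.
Finally move all quantifiers to the prefix:
  exists m. forall q. exists k. (~B(m,m) & ~T(q,q) | T(k,k))
The quantifier exists q sits under an odd number of negations (counting the antecedent side of each →), so it flips to forall q.

universal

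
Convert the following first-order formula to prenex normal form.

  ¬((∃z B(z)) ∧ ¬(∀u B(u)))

∀z ∀u (¬B(z) ∨ B(u))

Push ¬ through the quantifiers and connectives to reach negation normal form:
  (∀z ¬B(z)) ∨ (∀u B(u))
All bound variables are already distinct, so no renaming is needed.
Pull the quantifiers to the front (each side's bound variable is not free in the other side):
  ∀z ∀u (¬B(z) ∨ B(u))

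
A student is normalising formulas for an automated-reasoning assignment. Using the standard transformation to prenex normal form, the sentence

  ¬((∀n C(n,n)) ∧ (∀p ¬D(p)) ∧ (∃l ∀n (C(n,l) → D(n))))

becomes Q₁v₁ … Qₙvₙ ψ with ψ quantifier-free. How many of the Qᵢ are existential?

3

Rewrite implications/biconditionals: A → B as ¬A ∨ B.
  ¬((∀n C(n,n)) ∧ (∀p ¬D(p)) ∧ (∃l ∀n (¬C(n,l) ∨ D(n))))
Push ¬ through the quantifiers and connectives to reach negation normal form:
  (∃n ¬C(n,n)) ∨ (∃p D(p)) ∨ (∀l ∃n (C(n,l) ∧ ¬D(n)))
Give each quantifier a distinct variable: n↦z.
  (∃n ¬C(n,n)) ∨ (∃p D(p)) ∨ (∀l ∃z (C(z,l) ∧ ¬D(z)))
Finally move all quantifiers to the prefix:
  ∃n ∃p ∀l ∃z (¬C(n,n) ∨ D(p) ∨ C(z,l) ∧ ¬D(z))
The prefix is ∃n ∃p ∀l ∃z: 1 universal, 3 existential.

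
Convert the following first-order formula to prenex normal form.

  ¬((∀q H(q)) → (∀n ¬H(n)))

∀q ∃n (H(q) ∧ H(n))

First replace A → B with ¬A ∨ B.
  ¬(¬(∀q H(q)) ∨ (∀n ¬H(n)))
Move each ¬ inward, flipping quantifiers it crosses:
  (∀q H(q)) ∧ (∃n H(n))
All bound variables are already distinct, so no renaming is needed.
Pull the quantifiers to the front (each side's bound variable is not free in the other side):
  ∀q ∃n (H(q) ∧ H(n))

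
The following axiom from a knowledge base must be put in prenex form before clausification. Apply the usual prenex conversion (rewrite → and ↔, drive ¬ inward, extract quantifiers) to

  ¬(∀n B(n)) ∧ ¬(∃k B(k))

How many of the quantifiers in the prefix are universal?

Push ¬ through the quantifiers and connectives to reach negation normal form:
  (∃n ¬B(n)) ∧ (∀k ¬B(k))
All bound variables are already distinct, so no renaming is needed.
Pull the quantifiers to the front (each side's bound variable is not free in the other side):
  ∃n ∀k (¬B(n) ∧ ¬B(k))
The prefix is ∃n ∀k: 1 universal, 1 existential.

1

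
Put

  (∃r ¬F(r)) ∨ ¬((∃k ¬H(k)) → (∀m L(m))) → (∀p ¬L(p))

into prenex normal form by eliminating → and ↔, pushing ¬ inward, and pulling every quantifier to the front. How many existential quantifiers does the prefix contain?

0

First replace A → B with ¬A ∨ B.
  ¬((∃r ¬F(r)) ∨ ¬(¬(∃k ¬H(k)) ∨ (∀m L(m)))) ∨ (∀p ¬L(p))
Drive negations inward (¬∀x A ≡ ∃x ¬A, ¬∃x A ≡ ∀x ¬A, De Morgan for ∧/∨):
  (∀r F(r)) ∧ ((∀k H(k)) ∨ (∀m L(m))) ∨ (∀p ¬L(p))
All bound variables are already distinct, so no renaming is needed.
Pull the quantifiers to the front (each side's bound variable is not free in the other side):
  ∀r ∀k ∀m ∀p (F(r) ∧ (H(k) ∨ L(m)) ∨ ¬L(p))
The prefix is ∀r ∀k ∀m ∀p: 4 universal, 0 existential.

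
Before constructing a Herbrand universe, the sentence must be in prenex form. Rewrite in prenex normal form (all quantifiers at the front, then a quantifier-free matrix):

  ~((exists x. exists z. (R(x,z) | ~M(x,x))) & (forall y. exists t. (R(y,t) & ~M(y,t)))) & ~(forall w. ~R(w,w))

forall x. forall z. exists y. forall t. exists w. ((~R(x,z) & M(x,x) | ~R(y,t) | M(y,t)) & R(w,w))

Push ¬ through the quantifiers and connectives to reach negation normal form:
  ((forall x. forall z. (~R(x,z) & M(x,x))) | (exists y. forall t. (~R(y,t) | M(y,t)))) & (exists w. R(w,w))
All bound variables are already distinct, so no renaming is needed.
Extract every quantifier outward, since the variables are now distinct and don't occur free across branches:
  forall x. forall z. exists y. forall t. exists w. ((~R(x,z) & M(x,x) | ~R(y,t) | M(y,t)) & R(w,w))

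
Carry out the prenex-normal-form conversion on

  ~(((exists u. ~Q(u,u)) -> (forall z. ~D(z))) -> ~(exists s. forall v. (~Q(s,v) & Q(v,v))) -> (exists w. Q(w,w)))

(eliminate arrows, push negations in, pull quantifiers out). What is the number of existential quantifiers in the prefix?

1

Rewrite implications/biconditionals: A → B as ¬A ∨ B.
  ~(~(~(exists u. ~Q(u,u)) | (forall z. ~D(z))) | ~~(exists s. forall v. (~Q(s,v) & Q(v,v))) | (exists w. Q(w,w)))
Drive negations inward (¬∀x A ≡ ∃x ¬A, ¬∃x A ≡ ∀x ¬A, De Morgan for ∧/∨):
  ((forall u. Q(u,u)) | (forall z. ~D(z))) & (forall s. exists v. (Q(s,v) | ~Q(v,v))) & (forall w. ~Q(w,w))
All bound variables are already distinct, so no renaming is needed.
Pull the quantifiers to the front (each side's bound variable is not free in the other side):
  forall u. forall z. forall s. exists v. forall w. ((Q(u,u) | ~D(z)) & (Q(s,v) | ~Q(v,v)) & ~Q(w,w))
The prefix is forall u forall z forall s exists v forall w: 4 universal, 1 existential.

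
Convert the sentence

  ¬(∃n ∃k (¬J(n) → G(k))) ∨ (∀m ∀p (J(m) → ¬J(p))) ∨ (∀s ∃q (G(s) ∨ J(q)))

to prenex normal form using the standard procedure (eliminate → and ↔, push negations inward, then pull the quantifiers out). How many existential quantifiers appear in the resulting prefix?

1

Rewrite implications/biconditionals: A → B as ¬A ∨ B.
  ¬(∃n ∃k (¬¬J(n) ∨ G(k))) ∨ (∀m ∀p (¬J(m) ∨ ¬J(p))) ∨ (∀s ∃q (G(s) ∨ J(q)))
Push ¬ through the quantifiers and connectives to reach negation normal form:
  (∀n ∀k (¬J(n) ∧ ¬G(k))) ∨ (∀m ∀p (¬J(m) ∨ ¬J(p))) ∨ (∀s ∃q (G(s) ∨ J(q)))
All bound variables are already distinct, so no renaming is needed.
Extract every quantifier outward, since the variables are now distinct and don't occur free across branches:
  ∀n ∀k ∀m ∀p ∀s ∃q (¬J(n) ∧ ¬G(k) ∨ ¬J(m) ∨ ¬J(p) ∨ G(s) ∨ J(q))
The prefix is ∀n ∀k ∀m ∀p ∀s ∃q: 5 universal, 1 existential.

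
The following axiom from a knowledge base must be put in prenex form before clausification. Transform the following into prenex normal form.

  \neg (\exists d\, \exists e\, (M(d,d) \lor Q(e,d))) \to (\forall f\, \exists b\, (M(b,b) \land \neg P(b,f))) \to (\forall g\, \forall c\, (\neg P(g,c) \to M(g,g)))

\exists d\, \exists e\, \exists f\, \forall b\, \forall g\, \forall c\, (M(d,d) \lor Q(e,d) \lor \neg M(b,b) \lor P(b,f) \lor P(g,c) \lor M(g,g))

Eliminate → and ↔ using ¬ and ∨.
  \neg \neg (\exists d\, \exists e\, (M(d,d) \lor Q(e,d))) \lor \neg (\forall f\, \exists b\, (M(b,b) \land \neg P(b,f))) \lor (\forall g\, \forall c\, (\neg \neg P(g,c) \lor M(g,g)))
Push ¬ through the quantifiers and connectives to reach negation normal form:
  (\exists d\, \exists e\, (M(d,d) \lor Q(e,d))) \lor (\exists f\, \forall b\, (\neg M(b,b) \lor P(b,f))) \lor (\forall g\, \forall c\, (P(g,c) \lor M(g,g)))
Pull the quantifiers to the front (each side's bound variable is not free in the other side):
  \exists d\, \exists e\, \exists f\, \forall b\, \forall g\, \forall c\, (M(d,d) \lor Q(e,d) \lor \neg M(b,b) \lor P(b,f) \lor P(g,c) \lor M(g,g))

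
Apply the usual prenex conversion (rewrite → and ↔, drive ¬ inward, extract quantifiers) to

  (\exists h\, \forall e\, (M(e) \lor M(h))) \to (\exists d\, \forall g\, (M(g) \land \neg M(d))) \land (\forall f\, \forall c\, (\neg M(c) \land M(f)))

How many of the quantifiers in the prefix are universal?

First replace A → B with ¬A ∨ B.
  \neg (\exists h\, \forall e\, (M(e) \lor M(h))) \lor (\exists d\, \forall g\, (M(g) \land \neg M(d))) \land (\forall f\, \forall c\, (\neg M(c) \land M(f)))
Move each ¬ inward, flipping quantifiers it crosses:
  (\forall h\, \exists e\, (\neg M(e) \land \neg M(h))) \lor (\exists d\, \forall g\, (M(g) \land \neg M(d))) \land (\forall f\, \forall c\, (\neg M(c) \land M(f)))
Finally move all quantifiers to the prefix:
  \forall h\, \exists e\, \exists d\, \forall g\, \forall f\, \forall c\, (\neg M(e) \land \neg M(h) \lor M(g) \land \neg M(d) \land \neg M(c) \land M(f))
The prefix is \forall h \exists e \exists d \forall g \forall f \forall c: 4 universal, 2 existential.

4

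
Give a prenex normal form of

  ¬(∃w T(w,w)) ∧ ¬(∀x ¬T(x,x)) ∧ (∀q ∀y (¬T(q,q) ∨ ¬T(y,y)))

∀w ∃x ∀q ∀y (¬T(w,w) ∧ T(x,x) ∧ (¬T(q,q) ∨ ¬T(y,y)))

Drive negations inward (¬∀x A ≡ ∃x ¬A, ¬∃x A ≡ ∀x ¬A, De Morgan for ∧/∨):
  (∀w ¬T(w,w)) ∧ (∃x T(x,x)) ∧ (∀q ∀y (¬T(q,q) ∨ ¬T(y,y)))
Pull the quantifiers to the front (each side's bound variable is not free in the other side):
  ∀w ∃x ∀q ∀y (¬T(w,w) ∧ T(x,x) ∧ (¬T(q,q) ∨ ¬T(y,y)))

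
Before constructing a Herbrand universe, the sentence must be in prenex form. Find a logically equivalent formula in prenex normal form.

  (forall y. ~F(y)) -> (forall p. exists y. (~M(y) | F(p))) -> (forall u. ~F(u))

Eliminate → and ↔ using ¬ and ∨.
  ~(forall y. ~F(y)) | ~(forall p. exists y. (~M(y) | F(p))) | (forall u. ~F(u))
Drive negations inward (¬∀x A ≡ ∃x ¬A, ¬∃x A ≡ ∀x ¬A, De Morgan for ∧/∨):
  (exists y. F(y)) | (exists p. forall y. (M(y) & ~F(p))) | (forall u. ~F(u))
Standardize variables apart so no two quantifiers bind the same name: y↦t.
  (exists y. F(y)) | (exists p. forall t. (M(t) & ~F(p))) | (forall u. ~F(u))
Extract every quantifier outward, since the variables are now distinct and don't occur free across branches:
  exists y. exists p. forall t. forall u. (F(y) | M(t) & ~F(p) | ~F(u))

exists y. exists p. forall t. forall u. (F(y) | M(t) & ~F(p) | ~F(u))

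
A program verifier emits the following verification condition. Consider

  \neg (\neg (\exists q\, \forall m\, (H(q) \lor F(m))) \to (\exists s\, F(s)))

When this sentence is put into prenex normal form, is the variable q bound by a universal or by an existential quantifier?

Rewrite implications/biconditionals: A → B as ¬A ∨ B.
  \neg (\neg \neg (\exists q\, \forall m\, (H(q) \lor F(m))) \lor (\exists s\, F(s)))
Drive negations inward (¬∀x A ≡ ∃x ¬A, ¬∃x A ≡ ∀x ¬A, De Morgan for ∧/∨):
  (\forall q\, \exists m\, (\neg H(q) \land \neg F(m))) \land (\forall s\, \neg F(s))
All bound variables are already distinct, so no renaming is needed.
Extract every quantifier outward, since the variables are now distinct and don't occur free across branches:
  \forall q\, \exists m\, \forall s\, (\neg H(q) \land \neg F(m) \land \neg F(s))
The quantifier \exists q sits under an odd number of negations (counting the antecedent side of each →), so it flips to \forall q.

universal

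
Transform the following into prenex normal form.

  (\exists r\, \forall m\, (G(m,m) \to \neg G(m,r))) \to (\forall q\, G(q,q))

\forall r\, \exists m\, \forall q\, (G(m,m) \land G(m,r) \lor G(q,q))

Rewrite implications/biconditionals: A → B as ¬A ∨ B.
  \neg (\exists r\, \forall m\, (\neg G(m,m) \lor \neg G(m,r))) \lor (\forall q\, G(q,q))
Drive negations inward (¬∀x A ≡ ∃x ¬A, ¬∃x A ≡ ∀x ¬A, De Morgan for ∧/∨):
  (\forall r\, \exists m\, (G(m,m) \land G(m,r))) \lor (\forall q\, G(q,q))
All bound variables are already distinct, so no renaming is needed.
Pull the quantifiers to the front (each side's bound variable is not free in the other side):
  \forall r\, \exists m\, \forall q\, (G(m,m) \land G(m,r) \lor G(q,q))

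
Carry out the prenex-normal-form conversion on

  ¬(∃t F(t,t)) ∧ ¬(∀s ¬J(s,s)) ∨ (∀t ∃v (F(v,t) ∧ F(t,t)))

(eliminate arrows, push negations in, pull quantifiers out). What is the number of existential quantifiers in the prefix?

2

Move each ¬ inward, flipping quantifiers it crosses:
  (∀t ¬F(t,t)) ∧ (∃s J(s,s)) ∨ (∀t ∃v (F(v,t) ∧ F(t,t)))
Give each quantifier a distinct variable: t↦z.
  (∀t ¬F(t,t)) ∧ (∃s J(s,s)) ∨ (∀z ∃v (F(v,z) ∧ F(z,z)))
Extract every quantifier outward, since the variables are now distinct and don't occur free across branches:
  ∀t ∃s ∀z ∃v (¬F(t,t) ∧ J(s,s) ∨ F(v,z) ∧ F(z,z))
The prefix is ∀t ∃s ∀z ∃v: 2 universal, 2 existential.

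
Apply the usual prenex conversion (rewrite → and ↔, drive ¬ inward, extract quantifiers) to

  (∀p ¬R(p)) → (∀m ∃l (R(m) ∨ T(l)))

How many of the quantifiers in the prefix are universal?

First replace A → B with ¬A ∨ B.
  ¬(∀p ¬R(p)) ∨ (∀m ∃l (R(m) ∨ T(l)))
Drive negations inward (¬∀x A ≡ ∃x ¬A, ¬∃x A ≡ ∀x ¬A, De Morgan for ∧/∨):
  (∃p R(p)) ∨ (∀m ∃l (R(m) ∨ T(l)))
All bound variables are already distinct, so no renaming is needed.
Pull the quantifiers to the front (each side's bound variable is not free in the other side):
  ∃p ∀m ∃l (R(p) ∨ R(m) ∨ T(l))
The prefix is ∃p ∀m ∃l: 1 universal, 2 existential.

1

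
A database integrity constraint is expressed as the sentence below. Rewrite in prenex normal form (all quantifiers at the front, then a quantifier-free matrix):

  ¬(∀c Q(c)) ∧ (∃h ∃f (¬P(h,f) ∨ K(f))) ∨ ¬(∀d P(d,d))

Push ¬ through the quantifiers and connectives to reach negation normal form:
  (∃c ¬Q(c)) ∧ (∃h ∃f (¬P(h,f) ∨ K(f))) ∨ (∃d ¬P(d,d))
All bound variables are already distinct, so no renaming is needed.
Finally move all quantifiers to the prefix:
  ∃c ∃h ∃f ∃d (¬Q(c) ∧ (¬P(h,f) ∨ K(f)) ∨ ¬P(d,d))

∃c ∃h ∃f ∃d (¬Q(c) ∧ (¬P(h,f) ∨ K(f)) ∨ ¬P(d,d))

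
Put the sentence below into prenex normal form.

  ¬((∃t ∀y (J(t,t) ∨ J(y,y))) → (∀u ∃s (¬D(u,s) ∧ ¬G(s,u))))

First replace A → B with ¬A ∨ B.
  ¬(¬(∃t ∀y (J(t,t) ∨ J(y,y))) ∨ (∀u ∃s (¬D(u,s) ∧ ¬G(s,u))))
Push ¬ through the quantifiers and connectives to reach negation normal form:
  (∃t ∀y (J(t,t) ∨ J(y,y))) ∧ (∃u ∀s (D(u,s) ∨ G(s,u)))
Extract every quantifier outward, since the variables are now distinct and don't occur free across branches:
  ∃t ∀y ∃u ∀s ((J(t,t) ∨ J(y,y)) ∧ (D(u,s) ∨ G(s,u)))

∃t ∀y ∃u ∀s ((J(t,t) ∨ J(y,y)) ∧ (D(u,s) ∨ G(s,u)))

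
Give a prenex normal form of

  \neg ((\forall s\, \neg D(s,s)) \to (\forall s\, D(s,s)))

First replace A → B with ¬A ∨ B.
  \neg (\neg (\forall s\, \neg D(s,s)) \lor (\forall s\, D(s,s)))
Drive negations inward (¬∀x A ≡ ∃x ¬A, ¬∃x A ≡ ∀x ¬A, De Morgan for ∧/∨):
  (\forall s\, \neg D(s,s)) \land (\exists s\, \neg D(s,s))
Give each quantifier a distinct variable: s↦r.
  (\forall s\, \neg D(s,s)) \land (\exists r\, \neg D(r,r))
Extract every quantifier outward, since the variables are now distinct and don't occur free across branches:
  \forall s\, \exists r\, (\neg D(s,s) \land \neg D(r,r))

\forall s\, \exists r\, (\neg D(s,s) \land \neg D(r,r))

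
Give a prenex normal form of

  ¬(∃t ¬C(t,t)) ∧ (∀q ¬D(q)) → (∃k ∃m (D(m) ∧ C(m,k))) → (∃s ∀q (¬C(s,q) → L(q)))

Eliminate → and ↔ using ¬ and ∨.
  ¬(¬(∃t ¬C(t,t)) ∧ (∀q ¬D(q))) ∨ ¬(∃k ∃m (D(m) ∧ C(m,k))) ∨ (∃s ∀q (¬¬C(s,q) ∨ L(q)))
Move each ¬ inward, flipping quantifiers it crosses:
  (∃t ¬C(t,t)) ∨ (∃q D(q)) ∨ (∀k ∀m (¬D(m) ∨ ¬C(m,k))) ∨ (∃s ∀q (C(s,q) ∨ L(q)))
Rename bound variables to avoid capture: q↦u.
  (∃t ¬C(t,t)) ∨ (∃q D(q)) ∨ (∀k ∀m (¬D(m) ∨ ¬C(m,k))) ∨ (∃s ∀u (C(s,u) ∨ L(u)))
Pull the quantifiers to the front (each side's bound variable is not free in the other side):
  ∃t ∃q ∀k ∀m ∃s ∀u (¬C(t,t) ∨ D(q) ∨ ¬D(m) ∨ ¬C(m,k) ∨ C(s,u) ∨ L(u))

∃t ∃q ∀k ∀m ∃s ∀u (¬C(t,t) ∨ D(q) ∨ ¬D(m) ∨ ¬C(m,k) ∨ C(s,u) ∨ L(u))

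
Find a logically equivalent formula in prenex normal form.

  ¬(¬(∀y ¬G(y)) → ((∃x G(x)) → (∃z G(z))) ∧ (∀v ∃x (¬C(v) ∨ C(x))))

∃y ∃x ∀z ∃v ∀r (G(y) ∧ (G(x) ∧ ¬G(z) ∨ C(v) ∧ ¬C(r)))

First replace A → B with ¬A ∨ B.
  ¬(¬¬(∀y ¬G(y)) ∨ (¬(∃x G(x)) ∨ (∃z G(z))) ∧ (∀v ∃x (¬C(v) ∨ C(x))))
Move each ¬ inward, flipping quantifiers it crosses:
  (∃y G(y)) ∧ ((∃x G(x)) ∧ (∀z ¬G(z)) ∨ (∃v ∀x (C(v) ∧ ¬C(x))))
Standardize variables apart so no two quantifiers bind the same name: x↦r.
  (∃y G(y)) ∧ ((∃x G(x)) ∧ (∀z ¬G(z)) ∨ (∃v ∀r (C(v) ∧ ¬C(r))))
Extract every quantifier outward, since the variables are now distinct and don't occur free across branches:
  ∃y ∃x ∀z ∃v ∀r (G(y) ∧ (G(x) ∧ ¬G(z) ∨ C(v) ∧ ¬C(r)))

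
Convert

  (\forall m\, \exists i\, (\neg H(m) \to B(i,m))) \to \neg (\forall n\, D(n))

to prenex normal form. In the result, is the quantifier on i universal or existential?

Eliminate → and ↔ using ¬ and ∨.
  \neg (\forall m\, \exists i\, (\neg \neg H(m) \lor B(i,m))) \lor \neg (\forall n\, D(n))
Move each ¬ inward, flipping quantifiers it crosses:
  (\exists m\, \forall i\, (\neg H(m) \land \neg B(i,m))) \lor (\exists n\, \neg D(n))
Extract every quantifier outward, since the variables are now distinct and don't occur free across branches:
  \exists m\, \forall i\, \exists n\, (\neg H(m) \land \neg B(i,m) \lor \neg D(n))
The quantifier \exists i sits under an odd number of negations (counting the antecedent side of each →), so it flips to \forall i.

universal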